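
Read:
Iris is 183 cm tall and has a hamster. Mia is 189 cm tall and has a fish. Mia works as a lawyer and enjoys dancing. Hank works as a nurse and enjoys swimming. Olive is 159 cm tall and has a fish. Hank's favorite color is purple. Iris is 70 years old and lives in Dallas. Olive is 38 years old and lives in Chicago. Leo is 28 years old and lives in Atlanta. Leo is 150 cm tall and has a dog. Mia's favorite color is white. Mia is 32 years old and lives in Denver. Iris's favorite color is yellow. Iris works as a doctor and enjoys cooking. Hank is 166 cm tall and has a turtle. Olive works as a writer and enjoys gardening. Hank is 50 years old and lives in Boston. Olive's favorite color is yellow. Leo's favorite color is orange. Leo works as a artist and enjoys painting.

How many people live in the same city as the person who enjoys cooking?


Person with hobby cooking is Iris, city Dallas. Count = 1

1


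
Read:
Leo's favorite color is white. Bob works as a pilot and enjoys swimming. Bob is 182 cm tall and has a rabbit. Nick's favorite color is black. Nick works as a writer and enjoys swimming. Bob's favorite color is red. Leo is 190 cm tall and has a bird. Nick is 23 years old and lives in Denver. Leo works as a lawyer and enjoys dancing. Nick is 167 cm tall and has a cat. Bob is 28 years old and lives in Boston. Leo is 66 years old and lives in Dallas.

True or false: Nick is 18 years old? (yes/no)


Nick is actually 23. no

no


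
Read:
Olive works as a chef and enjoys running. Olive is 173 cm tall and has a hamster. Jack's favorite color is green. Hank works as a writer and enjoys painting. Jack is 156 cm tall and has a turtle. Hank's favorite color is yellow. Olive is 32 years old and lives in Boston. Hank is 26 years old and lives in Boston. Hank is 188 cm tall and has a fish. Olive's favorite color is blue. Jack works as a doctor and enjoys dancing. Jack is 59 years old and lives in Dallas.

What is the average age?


Sum=117, n=3, avg=39

39


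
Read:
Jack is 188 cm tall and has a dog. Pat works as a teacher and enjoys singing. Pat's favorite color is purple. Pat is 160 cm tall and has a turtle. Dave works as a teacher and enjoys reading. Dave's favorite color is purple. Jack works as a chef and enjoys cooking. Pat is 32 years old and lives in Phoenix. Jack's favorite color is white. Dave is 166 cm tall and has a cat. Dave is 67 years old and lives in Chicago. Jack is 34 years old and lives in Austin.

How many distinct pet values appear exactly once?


Unique pet values: 3

3


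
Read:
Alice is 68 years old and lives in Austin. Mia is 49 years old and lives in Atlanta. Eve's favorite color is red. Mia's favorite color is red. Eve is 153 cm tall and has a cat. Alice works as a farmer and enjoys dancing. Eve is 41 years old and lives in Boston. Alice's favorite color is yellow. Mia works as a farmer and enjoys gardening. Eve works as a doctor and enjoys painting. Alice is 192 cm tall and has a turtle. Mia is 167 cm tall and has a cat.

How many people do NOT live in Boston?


Not in Boston: 2

2


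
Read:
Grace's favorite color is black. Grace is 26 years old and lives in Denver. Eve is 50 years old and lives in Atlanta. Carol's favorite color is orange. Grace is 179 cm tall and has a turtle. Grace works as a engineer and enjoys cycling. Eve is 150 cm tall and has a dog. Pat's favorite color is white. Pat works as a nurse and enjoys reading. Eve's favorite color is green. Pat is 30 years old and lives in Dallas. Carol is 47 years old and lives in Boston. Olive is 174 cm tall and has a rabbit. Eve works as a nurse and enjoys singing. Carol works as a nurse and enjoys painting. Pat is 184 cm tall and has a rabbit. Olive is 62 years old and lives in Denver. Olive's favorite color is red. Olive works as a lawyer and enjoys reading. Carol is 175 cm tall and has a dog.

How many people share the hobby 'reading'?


Count: 2

2


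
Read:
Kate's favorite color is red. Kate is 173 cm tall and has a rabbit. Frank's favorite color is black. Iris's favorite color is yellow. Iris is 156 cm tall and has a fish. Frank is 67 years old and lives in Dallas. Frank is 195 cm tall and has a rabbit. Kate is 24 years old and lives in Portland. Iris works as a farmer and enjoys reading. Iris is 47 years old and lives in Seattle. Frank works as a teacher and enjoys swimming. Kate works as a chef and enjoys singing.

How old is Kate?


Kate is 24 years old

24


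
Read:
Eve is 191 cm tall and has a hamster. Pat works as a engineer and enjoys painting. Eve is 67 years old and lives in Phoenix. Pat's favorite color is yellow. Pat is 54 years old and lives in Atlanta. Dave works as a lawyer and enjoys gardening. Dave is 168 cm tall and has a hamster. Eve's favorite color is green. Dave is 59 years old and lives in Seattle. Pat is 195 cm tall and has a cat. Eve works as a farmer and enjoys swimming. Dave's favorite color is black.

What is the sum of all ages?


54+67+59 = 180

180


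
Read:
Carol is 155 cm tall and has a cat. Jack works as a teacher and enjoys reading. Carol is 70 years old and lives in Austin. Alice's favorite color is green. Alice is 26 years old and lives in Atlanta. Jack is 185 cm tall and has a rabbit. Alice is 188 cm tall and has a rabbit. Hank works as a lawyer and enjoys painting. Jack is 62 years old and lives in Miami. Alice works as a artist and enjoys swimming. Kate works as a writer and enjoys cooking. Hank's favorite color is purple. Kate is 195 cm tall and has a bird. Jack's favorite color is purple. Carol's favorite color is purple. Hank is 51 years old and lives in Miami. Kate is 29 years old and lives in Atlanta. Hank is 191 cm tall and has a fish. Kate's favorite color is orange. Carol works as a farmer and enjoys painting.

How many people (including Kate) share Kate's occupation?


Kate is a writer. Count = 1

1


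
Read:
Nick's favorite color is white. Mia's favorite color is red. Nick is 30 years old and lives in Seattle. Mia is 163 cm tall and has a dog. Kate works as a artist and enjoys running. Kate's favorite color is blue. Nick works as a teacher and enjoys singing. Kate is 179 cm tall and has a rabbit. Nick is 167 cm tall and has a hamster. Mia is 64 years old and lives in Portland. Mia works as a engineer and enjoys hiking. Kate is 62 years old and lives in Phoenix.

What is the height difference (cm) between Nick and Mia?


|167 - 163| = 4

4


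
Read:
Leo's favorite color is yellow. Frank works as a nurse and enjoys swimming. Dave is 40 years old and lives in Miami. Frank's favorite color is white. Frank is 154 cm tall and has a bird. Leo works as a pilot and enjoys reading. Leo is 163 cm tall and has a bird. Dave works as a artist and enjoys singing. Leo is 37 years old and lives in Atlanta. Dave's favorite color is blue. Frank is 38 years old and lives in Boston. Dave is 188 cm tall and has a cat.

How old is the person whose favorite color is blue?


Person with favorite color=blue is Dave, age 40

40


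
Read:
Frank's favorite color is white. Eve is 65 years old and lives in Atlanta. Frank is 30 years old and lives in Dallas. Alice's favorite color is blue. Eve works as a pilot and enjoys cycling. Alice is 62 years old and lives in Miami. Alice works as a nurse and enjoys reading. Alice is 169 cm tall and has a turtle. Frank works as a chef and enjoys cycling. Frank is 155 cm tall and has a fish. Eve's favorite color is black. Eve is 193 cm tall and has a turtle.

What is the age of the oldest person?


Oldest: Eve at 65

65


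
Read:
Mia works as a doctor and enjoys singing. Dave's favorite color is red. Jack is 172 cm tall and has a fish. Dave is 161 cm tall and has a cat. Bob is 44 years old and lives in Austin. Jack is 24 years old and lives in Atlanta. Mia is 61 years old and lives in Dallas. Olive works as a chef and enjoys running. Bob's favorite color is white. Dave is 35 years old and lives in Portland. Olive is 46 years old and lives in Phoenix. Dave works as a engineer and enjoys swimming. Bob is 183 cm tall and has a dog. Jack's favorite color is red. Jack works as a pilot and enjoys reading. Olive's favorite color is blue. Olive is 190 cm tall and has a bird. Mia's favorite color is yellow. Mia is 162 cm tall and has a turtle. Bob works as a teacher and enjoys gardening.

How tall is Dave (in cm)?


Dave is 161 cm tall

161


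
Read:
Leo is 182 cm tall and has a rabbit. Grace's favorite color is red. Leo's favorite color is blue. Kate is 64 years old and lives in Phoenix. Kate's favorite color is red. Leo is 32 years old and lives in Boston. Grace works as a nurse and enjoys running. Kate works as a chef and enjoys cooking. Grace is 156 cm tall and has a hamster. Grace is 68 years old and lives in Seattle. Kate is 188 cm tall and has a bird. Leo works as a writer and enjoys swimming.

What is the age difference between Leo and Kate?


|32 - 64| = 32

32


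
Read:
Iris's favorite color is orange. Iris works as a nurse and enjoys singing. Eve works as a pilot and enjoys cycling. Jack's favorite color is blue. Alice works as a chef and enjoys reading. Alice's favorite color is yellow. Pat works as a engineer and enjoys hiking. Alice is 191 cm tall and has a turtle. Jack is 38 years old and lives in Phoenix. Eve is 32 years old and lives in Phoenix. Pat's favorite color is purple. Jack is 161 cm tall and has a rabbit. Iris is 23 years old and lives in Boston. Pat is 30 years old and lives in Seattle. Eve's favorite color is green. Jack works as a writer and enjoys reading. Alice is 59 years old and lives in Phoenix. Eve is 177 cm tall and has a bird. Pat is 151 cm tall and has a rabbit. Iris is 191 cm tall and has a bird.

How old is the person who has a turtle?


Person with turtle is Alice, age 59

59


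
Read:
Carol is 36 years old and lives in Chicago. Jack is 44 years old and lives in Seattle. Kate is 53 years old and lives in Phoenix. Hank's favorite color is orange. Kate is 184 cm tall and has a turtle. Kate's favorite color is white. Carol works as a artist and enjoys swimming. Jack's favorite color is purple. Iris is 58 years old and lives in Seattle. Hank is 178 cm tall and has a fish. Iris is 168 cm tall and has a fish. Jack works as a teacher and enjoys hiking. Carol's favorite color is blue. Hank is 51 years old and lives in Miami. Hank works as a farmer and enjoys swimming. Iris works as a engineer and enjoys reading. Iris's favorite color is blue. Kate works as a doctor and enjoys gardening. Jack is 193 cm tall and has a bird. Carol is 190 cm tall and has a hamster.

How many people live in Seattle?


Count in Seattle: 2

2


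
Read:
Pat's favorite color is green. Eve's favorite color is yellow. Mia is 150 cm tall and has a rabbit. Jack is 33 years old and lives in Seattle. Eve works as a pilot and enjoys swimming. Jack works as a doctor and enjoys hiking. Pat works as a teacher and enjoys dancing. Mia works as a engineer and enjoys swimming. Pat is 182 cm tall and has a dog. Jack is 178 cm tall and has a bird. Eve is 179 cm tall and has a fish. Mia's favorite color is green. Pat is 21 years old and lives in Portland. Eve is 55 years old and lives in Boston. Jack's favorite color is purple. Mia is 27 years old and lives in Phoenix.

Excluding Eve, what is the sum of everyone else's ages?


Sum (excluding Eve): 81

81


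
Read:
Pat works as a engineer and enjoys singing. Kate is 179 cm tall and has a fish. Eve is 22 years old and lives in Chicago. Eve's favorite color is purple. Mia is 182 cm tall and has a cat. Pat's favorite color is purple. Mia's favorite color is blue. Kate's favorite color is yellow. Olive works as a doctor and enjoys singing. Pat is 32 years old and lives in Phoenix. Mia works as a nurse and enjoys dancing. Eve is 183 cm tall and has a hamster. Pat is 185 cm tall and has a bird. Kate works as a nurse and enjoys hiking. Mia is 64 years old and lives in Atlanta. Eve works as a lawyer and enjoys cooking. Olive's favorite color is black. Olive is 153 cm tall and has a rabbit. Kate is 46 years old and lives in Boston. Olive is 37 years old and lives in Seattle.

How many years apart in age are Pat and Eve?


32 vs 22, diff = 10

10


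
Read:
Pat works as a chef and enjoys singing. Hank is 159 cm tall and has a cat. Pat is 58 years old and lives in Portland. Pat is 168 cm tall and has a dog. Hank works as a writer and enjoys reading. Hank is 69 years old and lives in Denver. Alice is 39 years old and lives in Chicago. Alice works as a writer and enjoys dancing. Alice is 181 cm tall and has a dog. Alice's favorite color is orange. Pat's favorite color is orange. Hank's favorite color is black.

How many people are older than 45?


Filter: 2

2


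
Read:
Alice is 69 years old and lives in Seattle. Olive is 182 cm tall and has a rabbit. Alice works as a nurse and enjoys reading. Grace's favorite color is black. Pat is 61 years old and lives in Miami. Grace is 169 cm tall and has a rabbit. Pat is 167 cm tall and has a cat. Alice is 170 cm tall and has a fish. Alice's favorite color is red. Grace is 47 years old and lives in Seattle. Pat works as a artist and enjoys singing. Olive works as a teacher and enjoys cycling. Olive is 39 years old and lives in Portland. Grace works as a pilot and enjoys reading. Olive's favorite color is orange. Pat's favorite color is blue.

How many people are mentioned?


People: Pat, Grace, Alice, Olive. Count = 4

4


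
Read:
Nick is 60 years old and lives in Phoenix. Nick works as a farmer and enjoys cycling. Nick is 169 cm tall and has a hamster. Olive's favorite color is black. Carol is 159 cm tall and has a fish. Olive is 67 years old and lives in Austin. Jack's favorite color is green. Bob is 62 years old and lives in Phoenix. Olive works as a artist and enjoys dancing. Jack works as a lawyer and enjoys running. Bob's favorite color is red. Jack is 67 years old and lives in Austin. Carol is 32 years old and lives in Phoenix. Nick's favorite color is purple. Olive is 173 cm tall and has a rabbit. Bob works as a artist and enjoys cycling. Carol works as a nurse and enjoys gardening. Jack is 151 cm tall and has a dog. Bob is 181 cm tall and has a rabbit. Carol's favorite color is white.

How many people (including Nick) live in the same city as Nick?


Nick lives in Phoenix. Count = 3

3


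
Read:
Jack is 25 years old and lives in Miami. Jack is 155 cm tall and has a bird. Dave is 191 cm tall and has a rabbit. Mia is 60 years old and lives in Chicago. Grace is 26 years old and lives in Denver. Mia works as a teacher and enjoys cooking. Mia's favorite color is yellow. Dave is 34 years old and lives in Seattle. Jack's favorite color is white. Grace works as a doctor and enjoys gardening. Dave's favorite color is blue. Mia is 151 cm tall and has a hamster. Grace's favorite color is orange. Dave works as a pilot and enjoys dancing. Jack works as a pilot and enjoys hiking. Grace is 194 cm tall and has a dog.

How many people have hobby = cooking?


Count: 1

1


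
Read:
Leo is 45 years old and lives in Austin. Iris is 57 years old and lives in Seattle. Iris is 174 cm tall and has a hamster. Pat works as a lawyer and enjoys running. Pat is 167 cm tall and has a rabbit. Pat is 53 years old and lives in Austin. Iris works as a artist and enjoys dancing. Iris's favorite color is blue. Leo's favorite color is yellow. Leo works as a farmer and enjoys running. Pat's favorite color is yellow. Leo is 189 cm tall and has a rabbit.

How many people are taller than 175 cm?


Taller than 175: 1

1


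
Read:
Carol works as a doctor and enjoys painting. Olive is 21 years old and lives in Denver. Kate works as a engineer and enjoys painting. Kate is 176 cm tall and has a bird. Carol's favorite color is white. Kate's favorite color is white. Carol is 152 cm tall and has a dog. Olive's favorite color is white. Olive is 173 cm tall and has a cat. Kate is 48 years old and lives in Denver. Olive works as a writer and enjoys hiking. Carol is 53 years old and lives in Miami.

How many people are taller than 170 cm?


Taller than 170: 2

2


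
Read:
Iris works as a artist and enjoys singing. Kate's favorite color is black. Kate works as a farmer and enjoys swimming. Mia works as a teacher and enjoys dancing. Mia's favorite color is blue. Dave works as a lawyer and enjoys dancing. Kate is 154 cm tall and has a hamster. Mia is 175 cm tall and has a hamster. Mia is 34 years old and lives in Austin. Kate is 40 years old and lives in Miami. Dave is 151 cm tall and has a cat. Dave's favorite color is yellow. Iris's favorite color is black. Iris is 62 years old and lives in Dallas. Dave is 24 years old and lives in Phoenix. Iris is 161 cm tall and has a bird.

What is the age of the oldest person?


Oldest: Iris at 62

62


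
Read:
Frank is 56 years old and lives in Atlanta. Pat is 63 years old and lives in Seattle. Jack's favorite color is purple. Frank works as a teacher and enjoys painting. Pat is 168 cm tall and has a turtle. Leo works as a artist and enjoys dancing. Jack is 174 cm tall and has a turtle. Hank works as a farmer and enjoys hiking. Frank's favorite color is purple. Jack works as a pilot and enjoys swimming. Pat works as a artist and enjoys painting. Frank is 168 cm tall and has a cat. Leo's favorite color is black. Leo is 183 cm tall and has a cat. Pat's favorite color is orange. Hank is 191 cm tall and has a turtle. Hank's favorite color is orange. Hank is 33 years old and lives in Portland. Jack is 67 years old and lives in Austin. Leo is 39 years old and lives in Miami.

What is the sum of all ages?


56+63+33+39+67 = 258

258


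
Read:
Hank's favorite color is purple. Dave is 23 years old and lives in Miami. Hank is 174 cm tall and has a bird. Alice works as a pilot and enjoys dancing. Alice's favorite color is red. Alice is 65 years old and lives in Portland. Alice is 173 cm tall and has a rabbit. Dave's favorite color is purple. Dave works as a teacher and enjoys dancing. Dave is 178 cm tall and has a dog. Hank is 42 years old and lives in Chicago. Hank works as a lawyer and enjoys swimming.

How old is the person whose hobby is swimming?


Person with hobby=swimming is Hank, age 42

42


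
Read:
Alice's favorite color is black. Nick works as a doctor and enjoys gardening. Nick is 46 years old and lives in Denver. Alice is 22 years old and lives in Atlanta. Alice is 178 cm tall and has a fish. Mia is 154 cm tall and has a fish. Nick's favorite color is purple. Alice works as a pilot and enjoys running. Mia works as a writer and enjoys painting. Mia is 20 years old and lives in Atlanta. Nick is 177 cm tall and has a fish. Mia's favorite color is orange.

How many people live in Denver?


Count in Denver: 1

1


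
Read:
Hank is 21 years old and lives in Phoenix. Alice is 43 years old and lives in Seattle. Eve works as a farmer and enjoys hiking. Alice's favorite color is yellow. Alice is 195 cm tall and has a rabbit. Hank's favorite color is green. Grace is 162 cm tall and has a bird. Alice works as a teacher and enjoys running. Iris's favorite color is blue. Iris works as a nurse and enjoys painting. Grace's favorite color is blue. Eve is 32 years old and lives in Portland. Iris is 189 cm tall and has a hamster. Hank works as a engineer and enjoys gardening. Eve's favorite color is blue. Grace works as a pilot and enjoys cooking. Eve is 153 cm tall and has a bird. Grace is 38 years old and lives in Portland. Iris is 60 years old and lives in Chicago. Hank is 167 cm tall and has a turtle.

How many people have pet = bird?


Count: 2

2


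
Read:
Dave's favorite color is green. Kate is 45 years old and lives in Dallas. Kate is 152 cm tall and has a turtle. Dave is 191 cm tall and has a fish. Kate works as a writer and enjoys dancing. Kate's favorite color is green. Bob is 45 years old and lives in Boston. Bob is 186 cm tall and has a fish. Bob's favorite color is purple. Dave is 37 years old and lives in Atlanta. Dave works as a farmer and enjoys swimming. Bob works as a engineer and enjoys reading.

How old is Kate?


Kate is 45 years old

45


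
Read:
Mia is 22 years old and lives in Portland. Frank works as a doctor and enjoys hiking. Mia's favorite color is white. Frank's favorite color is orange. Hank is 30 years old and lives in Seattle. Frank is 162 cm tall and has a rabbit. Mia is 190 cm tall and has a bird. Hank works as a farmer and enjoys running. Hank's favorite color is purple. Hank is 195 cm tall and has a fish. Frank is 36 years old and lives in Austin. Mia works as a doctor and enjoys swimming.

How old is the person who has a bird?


Person with bird is Mia, age 22

22


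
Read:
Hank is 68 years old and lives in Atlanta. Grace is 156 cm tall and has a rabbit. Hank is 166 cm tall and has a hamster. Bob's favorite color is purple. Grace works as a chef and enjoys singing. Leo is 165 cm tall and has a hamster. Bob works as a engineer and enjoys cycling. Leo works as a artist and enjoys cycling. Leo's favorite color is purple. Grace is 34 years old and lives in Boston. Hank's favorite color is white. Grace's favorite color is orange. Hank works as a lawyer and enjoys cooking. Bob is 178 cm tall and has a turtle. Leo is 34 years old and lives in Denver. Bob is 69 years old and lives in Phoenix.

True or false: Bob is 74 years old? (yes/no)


Bob is actually 69. no

no


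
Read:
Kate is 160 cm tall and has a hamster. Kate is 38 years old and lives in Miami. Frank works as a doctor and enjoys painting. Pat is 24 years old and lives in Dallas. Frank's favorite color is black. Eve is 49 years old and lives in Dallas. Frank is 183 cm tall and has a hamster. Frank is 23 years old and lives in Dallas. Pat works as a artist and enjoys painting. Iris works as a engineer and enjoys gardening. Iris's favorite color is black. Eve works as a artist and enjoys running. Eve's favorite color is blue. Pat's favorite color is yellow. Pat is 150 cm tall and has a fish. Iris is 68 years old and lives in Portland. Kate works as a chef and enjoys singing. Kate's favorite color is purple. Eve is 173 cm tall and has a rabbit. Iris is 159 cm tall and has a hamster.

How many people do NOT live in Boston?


Not in Boston: 5

5


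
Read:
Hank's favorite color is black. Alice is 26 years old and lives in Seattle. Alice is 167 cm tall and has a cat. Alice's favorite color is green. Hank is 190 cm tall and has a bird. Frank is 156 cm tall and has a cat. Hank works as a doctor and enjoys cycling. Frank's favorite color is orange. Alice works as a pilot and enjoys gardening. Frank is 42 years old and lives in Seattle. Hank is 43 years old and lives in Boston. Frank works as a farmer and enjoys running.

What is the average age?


Sum=111, n=3, avg=37

37


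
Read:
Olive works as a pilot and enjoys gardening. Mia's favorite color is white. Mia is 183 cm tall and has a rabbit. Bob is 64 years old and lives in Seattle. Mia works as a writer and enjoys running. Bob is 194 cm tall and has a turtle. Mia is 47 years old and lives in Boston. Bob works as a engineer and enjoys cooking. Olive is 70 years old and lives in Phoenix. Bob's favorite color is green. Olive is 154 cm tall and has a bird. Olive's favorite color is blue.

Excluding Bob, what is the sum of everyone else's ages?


Sum (excluding Bob): 117

117


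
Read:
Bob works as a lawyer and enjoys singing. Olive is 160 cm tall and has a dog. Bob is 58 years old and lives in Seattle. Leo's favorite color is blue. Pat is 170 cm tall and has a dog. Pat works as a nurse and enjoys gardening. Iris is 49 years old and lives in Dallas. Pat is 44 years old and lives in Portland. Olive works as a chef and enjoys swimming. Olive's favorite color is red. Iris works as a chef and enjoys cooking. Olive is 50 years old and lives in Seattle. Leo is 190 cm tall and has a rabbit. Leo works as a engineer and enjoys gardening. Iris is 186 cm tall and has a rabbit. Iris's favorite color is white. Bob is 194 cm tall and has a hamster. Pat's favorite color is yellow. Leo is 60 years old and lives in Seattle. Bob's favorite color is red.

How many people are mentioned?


People: Leo, Pat, Iris, Olive, Bob. Count = 5

5


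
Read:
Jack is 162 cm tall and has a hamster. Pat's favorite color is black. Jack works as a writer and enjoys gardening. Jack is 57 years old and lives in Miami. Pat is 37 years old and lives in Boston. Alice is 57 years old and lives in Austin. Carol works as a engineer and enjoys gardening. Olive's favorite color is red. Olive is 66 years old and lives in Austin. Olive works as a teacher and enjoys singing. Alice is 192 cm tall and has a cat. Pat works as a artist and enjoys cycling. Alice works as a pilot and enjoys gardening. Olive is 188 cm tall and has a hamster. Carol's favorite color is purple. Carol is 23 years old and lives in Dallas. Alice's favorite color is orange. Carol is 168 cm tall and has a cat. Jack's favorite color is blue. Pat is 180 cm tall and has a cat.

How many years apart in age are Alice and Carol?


57 vs 23, diff = 34

34


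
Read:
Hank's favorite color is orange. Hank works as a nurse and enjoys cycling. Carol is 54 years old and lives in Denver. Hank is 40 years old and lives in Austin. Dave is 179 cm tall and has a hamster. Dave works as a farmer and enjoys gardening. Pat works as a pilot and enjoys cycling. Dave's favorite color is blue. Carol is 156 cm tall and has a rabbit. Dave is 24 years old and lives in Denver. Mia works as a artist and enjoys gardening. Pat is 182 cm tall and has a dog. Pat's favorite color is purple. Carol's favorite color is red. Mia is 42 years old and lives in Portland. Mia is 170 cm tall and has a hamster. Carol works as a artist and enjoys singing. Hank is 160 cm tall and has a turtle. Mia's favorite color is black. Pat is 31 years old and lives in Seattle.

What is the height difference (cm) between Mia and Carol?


|170 - 156| = 14

14


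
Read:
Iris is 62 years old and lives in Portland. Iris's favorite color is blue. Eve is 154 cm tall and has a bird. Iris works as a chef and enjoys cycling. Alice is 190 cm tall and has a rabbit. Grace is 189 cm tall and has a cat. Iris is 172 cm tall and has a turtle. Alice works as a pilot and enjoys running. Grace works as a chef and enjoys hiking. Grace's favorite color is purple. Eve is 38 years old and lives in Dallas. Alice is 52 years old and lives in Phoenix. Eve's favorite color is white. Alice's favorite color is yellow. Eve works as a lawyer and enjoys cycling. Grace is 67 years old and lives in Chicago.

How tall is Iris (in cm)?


Iris is 172 cm tall

172


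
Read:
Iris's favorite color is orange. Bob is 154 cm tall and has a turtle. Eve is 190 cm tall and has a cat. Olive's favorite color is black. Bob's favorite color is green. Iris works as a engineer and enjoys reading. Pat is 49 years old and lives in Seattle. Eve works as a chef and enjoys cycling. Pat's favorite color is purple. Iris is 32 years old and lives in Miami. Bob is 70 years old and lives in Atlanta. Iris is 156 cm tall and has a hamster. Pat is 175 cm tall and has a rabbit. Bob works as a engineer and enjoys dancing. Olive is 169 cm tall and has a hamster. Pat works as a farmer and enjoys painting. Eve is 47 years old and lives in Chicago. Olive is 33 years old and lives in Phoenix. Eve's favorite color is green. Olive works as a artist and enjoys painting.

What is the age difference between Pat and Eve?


|49 - 47| = 2

2


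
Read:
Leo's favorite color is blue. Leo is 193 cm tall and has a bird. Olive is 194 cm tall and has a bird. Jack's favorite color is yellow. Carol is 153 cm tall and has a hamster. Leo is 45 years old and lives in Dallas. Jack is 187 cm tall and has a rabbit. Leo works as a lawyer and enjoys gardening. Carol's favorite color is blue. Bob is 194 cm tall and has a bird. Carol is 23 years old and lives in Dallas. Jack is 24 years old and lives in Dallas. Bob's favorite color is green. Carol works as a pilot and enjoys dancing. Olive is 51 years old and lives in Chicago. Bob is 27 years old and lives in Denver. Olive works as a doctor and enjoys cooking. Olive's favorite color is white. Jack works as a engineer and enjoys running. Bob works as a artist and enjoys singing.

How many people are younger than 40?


Filter: 3

3


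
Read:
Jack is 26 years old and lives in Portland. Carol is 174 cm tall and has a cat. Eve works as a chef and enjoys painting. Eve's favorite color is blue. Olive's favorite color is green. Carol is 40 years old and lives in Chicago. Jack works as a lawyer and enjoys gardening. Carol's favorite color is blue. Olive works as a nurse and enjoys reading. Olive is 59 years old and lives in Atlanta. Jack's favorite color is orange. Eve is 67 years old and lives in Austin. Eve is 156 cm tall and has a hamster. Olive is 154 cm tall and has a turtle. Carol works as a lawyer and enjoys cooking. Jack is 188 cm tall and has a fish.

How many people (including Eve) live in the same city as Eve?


Eve lives in Austin. Count = 1

1


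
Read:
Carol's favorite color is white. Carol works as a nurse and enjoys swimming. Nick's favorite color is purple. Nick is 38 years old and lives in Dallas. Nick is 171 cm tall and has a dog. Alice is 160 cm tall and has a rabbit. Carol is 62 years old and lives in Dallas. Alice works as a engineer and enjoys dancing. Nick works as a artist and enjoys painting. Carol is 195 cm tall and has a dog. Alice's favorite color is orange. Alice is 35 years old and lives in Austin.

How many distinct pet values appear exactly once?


Unique pet values: 1

1


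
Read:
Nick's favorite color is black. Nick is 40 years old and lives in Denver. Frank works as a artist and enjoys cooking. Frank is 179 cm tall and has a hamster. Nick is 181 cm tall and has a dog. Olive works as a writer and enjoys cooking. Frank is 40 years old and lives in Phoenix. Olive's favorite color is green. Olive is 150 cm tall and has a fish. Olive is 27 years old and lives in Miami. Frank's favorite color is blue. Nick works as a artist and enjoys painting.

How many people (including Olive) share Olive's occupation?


Olive is a writer. Count = 1

1


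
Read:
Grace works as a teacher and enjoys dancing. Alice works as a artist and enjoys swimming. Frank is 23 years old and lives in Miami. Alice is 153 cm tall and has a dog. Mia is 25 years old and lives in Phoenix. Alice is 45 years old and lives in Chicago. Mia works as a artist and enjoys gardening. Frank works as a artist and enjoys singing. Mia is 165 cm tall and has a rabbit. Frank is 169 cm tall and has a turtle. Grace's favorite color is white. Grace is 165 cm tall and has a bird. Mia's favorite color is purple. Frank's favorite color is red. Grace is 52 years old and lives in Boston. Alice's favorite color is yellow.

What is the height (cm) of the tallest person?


Tallest: Frank at 169 cm

169


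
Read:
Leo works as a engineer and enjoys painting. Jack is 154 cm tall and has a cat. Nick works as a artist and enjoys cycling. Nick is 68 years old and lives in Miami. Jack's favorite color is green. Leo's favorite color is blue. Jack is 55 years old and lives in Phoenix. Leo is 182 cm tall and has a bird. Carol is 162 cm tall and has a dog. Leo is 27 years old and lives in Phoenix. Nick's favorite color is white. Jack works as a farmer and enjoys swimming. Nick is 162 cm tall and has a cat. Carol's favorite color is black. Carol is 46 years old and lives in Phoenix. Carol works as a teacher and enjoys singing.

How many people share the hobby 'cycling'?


Count: 1

1


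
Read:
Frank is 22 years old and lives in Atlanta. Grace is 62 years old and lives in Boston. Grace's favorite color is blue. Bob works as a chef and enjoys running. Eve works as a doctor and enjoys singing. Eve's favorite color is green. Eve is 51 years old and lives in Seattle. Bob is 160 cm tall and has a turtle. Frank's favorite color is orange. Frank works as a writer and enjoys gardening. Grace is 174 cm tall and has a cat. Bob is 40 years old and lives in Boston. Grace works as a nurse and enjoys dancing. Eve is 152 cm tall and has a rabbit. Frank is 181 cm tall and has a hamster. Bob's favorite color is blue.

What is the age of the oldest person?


Oldest: Grace at 62

62


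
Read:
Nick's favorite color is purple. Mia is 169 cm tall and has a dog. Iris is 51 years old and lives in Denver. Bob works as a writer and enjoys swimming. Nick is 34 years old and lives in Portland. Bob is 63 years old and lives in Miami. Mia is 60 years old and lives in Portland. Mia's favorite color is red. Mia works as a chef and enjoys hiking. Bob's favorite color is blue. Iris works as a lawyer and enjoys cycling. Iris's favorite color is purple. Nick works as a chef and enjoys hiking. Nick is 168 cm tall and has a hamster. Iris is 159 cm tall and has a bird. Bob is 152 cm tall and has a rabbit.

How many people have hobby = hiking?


Count: 2

2


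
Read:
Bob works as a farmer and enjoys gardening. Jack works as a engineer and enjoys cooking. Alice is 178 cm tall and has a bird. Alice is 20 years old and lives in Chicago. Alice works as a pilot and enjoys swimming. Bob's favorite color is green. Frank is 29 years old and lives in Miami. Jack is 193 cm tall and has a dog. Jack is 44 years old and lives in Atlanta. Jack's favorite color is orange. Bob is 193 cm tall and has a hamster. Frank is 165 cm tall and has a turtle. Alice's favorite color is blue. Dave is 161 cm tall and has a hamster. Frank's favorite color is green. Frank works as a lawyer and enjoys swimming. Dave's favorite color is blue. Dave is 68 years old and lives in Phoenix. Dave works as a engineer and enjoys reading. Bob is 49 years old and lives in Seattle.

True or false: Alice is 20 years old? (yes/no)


Alice is actually 20. yes

yes


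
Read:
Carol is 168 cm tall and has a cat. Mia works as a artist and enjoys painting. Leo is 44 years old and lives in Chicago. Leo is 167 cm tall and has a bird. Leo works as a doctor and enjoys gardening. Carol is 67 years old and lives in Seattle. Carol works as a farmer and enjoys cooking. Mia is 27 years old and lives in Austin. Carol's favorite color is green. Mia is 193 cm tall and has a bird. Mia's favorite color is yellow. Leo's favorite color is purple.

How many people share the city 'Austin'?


Count: 1

1


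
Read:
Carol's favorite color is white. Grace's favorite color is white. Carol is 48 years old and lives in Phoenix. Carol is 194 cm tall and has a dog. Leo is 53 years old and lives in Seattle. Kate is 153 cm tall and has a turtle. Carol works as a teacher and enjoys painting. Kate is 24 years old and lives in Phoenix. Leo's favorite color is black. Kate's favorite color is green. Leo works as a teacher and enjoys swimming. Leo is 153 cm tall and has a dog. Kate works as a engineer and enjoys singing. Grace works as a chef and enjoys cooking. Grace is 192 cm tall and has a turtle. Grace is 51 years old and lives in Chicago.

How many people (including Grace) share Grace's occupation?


Grace is a chef. Count = 1

1


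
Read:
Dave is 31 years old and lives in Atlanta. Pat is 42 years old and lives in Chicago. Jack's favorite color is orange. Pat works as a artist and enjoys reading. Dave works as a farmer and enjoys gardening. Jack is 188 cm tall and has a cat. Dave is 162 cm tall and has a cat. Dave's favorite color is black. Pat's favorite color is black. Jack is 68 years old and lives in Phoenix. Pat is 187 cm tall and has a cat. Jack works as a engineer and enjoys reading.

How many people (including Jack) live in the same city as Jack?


Jack lives in Phoenix. Count = 1

1


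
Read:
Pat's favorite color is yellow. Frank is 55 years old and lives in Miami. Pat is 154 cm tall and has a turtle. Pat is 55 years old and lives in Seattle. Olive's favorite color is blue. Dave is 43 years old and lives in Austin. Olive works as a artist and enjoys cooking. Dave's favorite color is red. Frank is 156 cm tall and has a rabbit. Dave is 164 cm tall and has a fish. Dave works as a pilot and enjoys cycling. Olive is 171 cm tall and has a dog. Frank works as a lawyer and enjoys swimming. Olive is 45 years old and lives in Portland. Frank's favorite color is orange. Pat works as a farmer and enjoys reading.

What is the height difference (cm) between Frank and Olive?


|156 - 171| = 15

15


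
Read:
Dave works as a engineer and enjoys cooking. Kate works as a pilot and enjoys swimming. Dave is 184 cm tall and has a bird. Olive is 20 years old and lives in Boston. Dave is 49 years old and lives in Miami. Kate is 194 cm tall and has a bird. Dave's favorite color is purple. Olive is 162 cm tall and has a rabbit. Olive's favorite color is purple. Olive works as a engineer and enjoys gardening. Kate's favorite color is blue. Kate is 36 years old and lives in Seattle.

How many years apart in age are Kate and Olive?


36 vs 20, diff = 16

16


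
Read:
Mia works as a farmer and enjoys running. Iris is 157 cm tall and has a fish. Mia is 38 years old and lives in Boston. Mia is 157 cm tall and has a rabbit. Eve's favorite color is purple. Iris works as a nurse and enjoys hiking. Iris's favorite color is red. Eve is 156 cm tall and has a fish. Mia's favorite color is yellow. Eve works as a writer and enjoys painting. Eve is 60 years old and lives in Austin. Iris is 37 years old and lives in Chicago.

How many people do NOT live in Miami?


Not in Miami: 3

3


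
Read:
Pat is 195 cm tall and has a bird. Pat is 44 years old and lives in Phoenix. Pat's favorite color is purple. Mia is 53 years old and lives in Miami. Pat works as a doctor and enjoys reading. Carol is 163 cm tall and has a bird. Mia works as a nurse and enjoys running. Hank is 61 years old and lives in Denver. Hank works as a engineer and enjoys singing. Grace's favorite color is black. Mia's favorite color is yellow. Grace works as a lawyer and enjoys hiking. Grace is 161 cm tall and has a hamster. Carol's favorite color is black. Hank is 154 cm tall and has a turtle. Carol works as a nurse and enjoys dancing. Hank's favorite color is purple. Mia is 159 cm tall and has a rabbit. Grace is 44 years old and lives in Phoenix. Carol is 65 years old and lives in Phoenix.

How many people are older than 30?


Filter: 5

5


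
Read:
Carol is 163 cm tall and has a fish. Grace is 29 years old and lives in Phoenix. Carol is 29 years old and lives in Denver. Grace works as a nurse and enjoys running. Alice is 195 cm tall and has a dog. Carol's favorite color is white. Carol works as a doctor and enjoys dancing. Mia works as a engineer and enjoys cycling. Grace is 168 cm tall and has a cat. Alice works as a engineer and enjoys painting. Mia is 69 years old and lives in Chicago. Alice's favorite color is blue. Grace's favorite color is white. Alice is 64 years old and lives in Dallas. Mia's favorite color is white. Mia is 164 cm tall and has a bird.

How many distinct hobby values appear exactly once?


Unique hobby values: 4

4


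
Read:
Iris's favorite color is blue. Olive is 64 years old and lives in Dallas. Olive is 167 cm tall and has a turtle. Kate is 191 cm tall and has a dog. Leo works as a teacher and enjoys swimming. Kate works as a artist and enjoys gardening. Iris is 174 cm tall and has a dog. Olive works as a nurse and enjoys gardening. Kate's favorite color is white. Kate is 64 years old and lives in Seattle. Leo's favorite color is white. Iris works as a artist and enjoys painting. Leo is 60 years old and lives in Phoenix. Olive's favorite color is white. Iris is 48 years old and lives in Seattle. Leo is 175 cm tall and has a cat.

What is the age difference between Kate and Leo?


|64 - 60| = 4

4


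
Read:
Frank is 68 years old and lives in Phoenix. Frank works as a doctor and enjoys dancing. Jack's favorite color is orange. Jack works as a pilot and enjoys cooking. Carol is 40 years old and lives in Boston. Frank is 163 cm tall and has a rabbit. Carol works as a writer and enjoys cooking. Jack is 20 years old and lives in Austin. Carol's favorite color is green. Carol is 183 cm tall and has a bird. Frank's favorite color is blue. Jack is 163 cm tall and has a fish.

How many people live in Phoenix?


Count in Phoenix: 1

1


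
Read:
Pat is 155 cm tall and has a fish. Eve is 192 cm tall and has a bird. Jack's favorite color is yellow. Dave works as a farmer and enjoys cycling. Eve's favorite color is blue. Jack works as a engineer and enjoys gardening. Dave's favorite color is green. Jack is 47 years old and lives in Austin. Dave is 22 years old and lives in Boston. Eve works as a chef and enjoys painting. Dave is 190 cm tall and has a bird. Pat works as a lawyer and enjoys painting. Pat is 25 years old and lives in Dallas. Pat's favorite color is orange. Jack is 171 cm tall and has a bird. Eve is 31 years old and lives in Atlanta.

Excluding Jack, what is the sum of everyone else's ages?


Sum (excluding Jack): 78

78
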